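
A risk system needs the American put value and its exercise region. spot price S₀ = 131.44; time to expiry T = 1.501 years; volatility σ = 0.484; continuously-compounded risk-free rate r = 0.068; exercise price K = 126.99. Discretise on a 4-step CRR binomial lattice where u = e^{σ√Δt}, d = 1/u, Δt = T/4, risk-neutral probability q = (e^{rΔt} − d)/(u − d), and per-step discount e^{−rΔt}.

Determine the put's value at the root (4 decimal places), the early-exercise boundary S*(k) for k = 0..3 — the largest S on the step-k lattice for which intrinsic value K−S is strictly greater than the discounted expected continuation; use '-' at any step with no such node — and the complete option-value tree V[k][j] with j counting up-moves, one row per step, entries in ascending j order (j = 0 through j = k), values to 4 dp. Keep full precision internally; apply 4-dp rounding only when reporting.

params: Δt=0.37525 u=1.34513 d=0.74343 q=0.46937 e^(-rΔt)=0.97481
t_4 payoffs: 86.8408 54.3456 0.0000 0.0000 0.0000
t_3: node(3,0) S=54.0057 payoff=72.9843 vs cont=69.7849 → 72.9843 [stop]  node(3,1) S=97.7158 payoff=29.2742 vs cont=28.1108 → 29.2742 [stop]  node(3,2) S=176.8032 payoff=0.0000 vs cont=0.0000 → 0.0000 [wait]  node(3,3) S=319.9010 payoff=0.0000 vs cont=0.0000 → 0.0000 [wait]  ⇒ S*(3)=97.7158
t_2: node(2,0) S=72.6444 payoff=54.3456 vs cont=51.1462 → 54.3456 [stop]  node(2,1) S=131.4400 payoff=0.0000 vs cont=15.1424 → 15.1424 [wait]  node(2,2) S=237.8225 payoff=0.0000 vs cont=0.0000 → 0.0000 [wait]  ⇒ S*(2)=72.6444
t_1: node(1,0) S=97.7158 payoff=29.2742 vs cont=35.0392 → 35.0392 [wait]  node(1,1) S=176.8032 payoff=0.0000 vs cont=7.8326 → 7.8326 [wait]  ⇒ S*(1)=-
t_0: node(0,0) S=131.4400 payoff=0.0000 vs cont=21.7081 → 21.7081 [wait]  ⇒ S*(0)=-

price = 21.7081
boundary = - - 72.6444 97.7158
tree:
21.7081
35.0392 7.8326
54.3456 15.1424 0.0000
72.9843 29.2742 0.0000 0.0000
86.8408 54.3456 0.0000 0.0000 0.0000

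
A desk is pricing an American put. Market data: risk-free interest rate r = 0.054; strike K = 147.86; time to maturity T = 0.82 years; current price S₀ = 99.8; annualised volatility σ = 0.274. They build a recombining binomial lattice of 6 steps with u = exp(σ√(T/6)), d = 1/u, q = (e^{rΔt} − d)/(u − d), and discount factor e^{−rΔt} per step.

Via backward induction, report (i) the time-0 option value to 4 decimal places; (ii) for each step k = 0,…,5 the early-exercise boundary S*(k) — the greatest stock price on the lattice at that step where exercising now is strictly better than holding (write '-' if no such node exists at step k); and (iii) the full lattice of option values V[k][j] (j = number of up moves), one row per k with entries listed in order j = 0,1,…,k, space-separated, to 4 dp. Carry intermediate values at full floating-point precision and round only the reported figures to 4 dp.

Δt=0.13667, u=1.10660, d=0.90367, q=0.51120, disc=e^(-rΔt)=0.99265
k=6 terminal: V=max(K-S,0) → 93.5121 81.3073 66.3618 48.0600 25.6482 0.0000 0.0000
k=5: j=0 S=60.1415 intr=87.7185 cont=86.6313 V=87.7185[EX]; j=1 S=73.6473 intr=74.2127 cont=73.1255 V=74.2127[EX]; j=2 S=90.1860 intr=57.6740 cont=56.5868 V=57.6740[EX]; j=3 S=110.4388 intr=37.4212 cont=36.3340 V=37.4212[EX]; j=4 S=135.2397 intr=12.6203 cont=12.4447 V=12.6203[EX]; j=5 S=165.6101 intr=0.0000 cont=0.0000 V=0.0000[hold]  S*(5)=135.2397
k=4: j=0 S=66.5527 intr=81.3073 cont=80.2201 V=81.3073[EX]; j=1 S=81.4982 intr=66.3618 cont=65.2746 V=66.3618[EX]; j=2 S=99.8000 intr=48.0600 cont=46.9728 V=48.0600[EX]; j=3 S=122.2118 intr=25.6482 cont=24.5610 V=25.6482[EX]; j=4 S=149.6565 intr=0.0000 cont=6.1234 V=6.1234[hold]  S*(4)=122.2118
k=3: j=0 S=73.6473 intr=74.2127 cont=73.1255 V=74.2127[EX]; j=1 S=90.1860 intr=57.6740 cont=56.5868 V=57.6740[EX]; j=2 S=110.4388 intr=37.4212 cont=36.3340 V=37.4212[EX]; j=3 S=135.2397 intr=12.6203 cont=15.5520 V=15.5520[hold]  S*(3)=110.4388
k=2: j=0 S=81.4982 intr=66.3618 cont=65.2746 V=66.3618[EX]; j=1 S=99.8000 intr=48.0600 cont=46.9728 V=48.0600[EX]; j=2 S=122.2118 intr=25.6482 cont=26.0487 V=26.0487[hold]  S*(2)=99.8000
k=1: j=0 S=90.1860 intr=57.6740 cont=56.5868 V=57.6740[EX]; j=1 S=110.4388 intr=37.4212 cont=36.5372 V=37.4212[EX]  S*(1)=110.4388
k=0: j=0 S=99.8000 intr=48.0600 cont=46.9728 V=48.0600[EX]  S*(0)=99.8000

price = 48.0600
boundary = 99.8000 110.4388 99.8000 110.4388 122.2118 135.2397
tree:
48.0600
57.6740 37.4212
66.3618 48.0600 26.0487
74.2127 57.6740 37.4212 15.5520
81.3073 66.3618 48.0600 25.6482 6.1234
87.7185 74.2127 57.6740 37.4212 12.6203 0.0000
93.5121 81.3073 66.3618 48.0600 25.6482 0.0000 0.0000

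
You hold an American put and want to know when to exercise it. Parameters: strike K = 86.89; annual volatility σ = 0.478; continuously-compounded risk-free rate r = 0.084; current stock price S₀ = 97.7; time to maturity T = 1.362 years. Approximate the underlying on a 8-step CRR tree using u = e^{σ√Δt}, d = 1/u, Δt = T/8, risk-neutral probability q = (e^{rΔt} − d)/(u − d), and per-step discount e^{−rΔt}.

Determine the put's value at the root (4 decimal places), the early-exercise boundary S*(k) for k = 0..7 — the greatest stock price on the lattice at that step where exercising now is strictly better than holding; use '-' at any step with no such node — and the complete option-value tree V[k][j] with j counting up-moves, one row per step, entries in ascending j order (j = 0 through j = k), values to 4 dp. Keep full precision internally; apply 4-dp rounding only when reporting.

Δt=0.17025, u=1.21802, d=0.82100, q=0.48713, disc=e^(-rΔt)=0.98580
k=8 terminal: V=max(K-S,0) → 66.7226 56.9700 42.5013 21.0358 0.0000 0.0000 0.0000 0.0000 0.0000
k=7: j=0 S=24.5644 intr=62.3256 cont=61.0919 V=62.3256[EX]; j=1 S=36.4432 intr=50.4468 cont=49.2130 V=50.4468[EX]; j=2 S=54.0664 intr=32.8236 cont=31.5898 V=32.8236[EX]; j=3 S=80.2119 intr=6.6781 cont=10.6354 V=10.6354[hold]; j=4 S=119.0009 intr=0.0000 cont=0.0000 V=0.0000[hold]; j=5 S=176.5474 intr=0.0000 cont=0.0000 V=0.0000[hold]; j=6 S=261.9224 intr=0.0000 cont=0.0000 V=0.0000[hold]; j=7 S=388.5830 intr=0.0000 cont=0.0000 V=0.0000[hold]  S*(7)=54.0664
k=6: j=0 S=29.9200 intr=56.9700 cont=55.7363 V=56.9700[EX]; j=1 S=44.3887 intr=42.5013 cont=41.2676 V=42.5013[EX]; j=2 S=65.8542 intr=21.0358 cont=21.7024 V=21.7024[hold]; j=3 S=97.7000 intr=0.0000 cont=5.3771 V=5.3771[hold]; j=4 S=144.9458 intr=0.0000 cont=0.0000 V=0.0000[hold]; j=5 S=215.0389 intr=0.0000 cont=0.0000 V=0.0000[hold]; j=6 S=319.0275 intr=0.0000 cont=0.0000 V=0.0000[hold]  S*(6)=44.3887
k=5: j=0 S=36.4432 intr=50.4468 cont=49.2130 V=50.4468[EX]; j=1 S=54.0664 intr=32.8236 cont=31.9099 V=32.8236[EX]; j=2 S=80.2119 intr=6.6781 cont=13.5546 V=13.5546[hold]; j=3 S=119.0009 intr=0.0000 cont=2.7186 V=2.7186[hold]; j=4 S=176.5474 intr=0.0000 cont=0.0000 V=0.0000[hold]; j=5 S=261.9224 intr=0.0000 cont=0.0000 V=0.0000[hold]  S*(5)=54.0664
k=4: j=0 S=44.3887 intr=42.5013 cont=41.2676 V=42.5013[EX]; j=1 S=65.8542 intr=21.0358 cont=23.1043 V=23.1043[hold]; j=2 S=97.7000 intr=0.0000 cont=8.1585 V=8.1585[hold]; j=3 S=144.9458 intr=0.0000 cont=1.3745 V=1.3745[hold]; j=4 S=215.0389 intr=0.0000 cont=0.0000 V=0.0000[hold]  S*(4)=44.3887
k=3: j=0 S=54.0664 intr=32.8236 cont=32.5831 V=32.8236[EX]; j=1 S=80.2119 intr=6.6781 cont=15.5990 V=15.5990[hold]; j=2 S=119.0009 intr=0.0000 cont=4.7849 V=4.7849[hold]; j=3 S=176.5474 intr=0.0000 cont=0.6949 V=0.6949[hold]  S*(3)=54.0664
k=2: j=0 S=65.8542 intr=21.0358 cont=24.0860 V=24.0860[hold]; j=1 S=97.7000 intr=0.0000 cont=10.1844 V=10.1844[hold]; j=2 S=144.9458 intr=0.0000 cont=2.7529 V=2.7529[hold]  S*(2)=-
k=1: j=0 S=80.2119 intr=6.6781 cont=17.0683 V=17.0683[hold]; j=1 S=119.0009 intr=0.0000 cont=6.4711 V=6.4711[hold]  S*(1)=-
k=0: j=0 S=97.7000 intr=0.0000 cont=11.7370 V=11.7370[hold]  S*(0)=-

price = 11.7370
boundary = - - - 54.0664 44.3887 54.0664 44.3887 54.0664
tree:
11.7370
17.0683 6.4711
24.0860 10.1844 2.7529
32.8236 15.5990 4.7849 0.6949
42.5013 23.1043 8.1585 1.3745 0.0000
50.4468 32.8236 13.5546 2.7186 0.0000 0.0000
56.9700 42.5013 21.7024 5.3771 0.0000 0.0000 0.0000
62.3256 50.4468 32.8236 10.6354 0.0000 0.0000 0.0000 0.0000
66.7226 56.9700 42.5013 21.0358 0.0000 0.0000 0.0000 0.0000 0.0000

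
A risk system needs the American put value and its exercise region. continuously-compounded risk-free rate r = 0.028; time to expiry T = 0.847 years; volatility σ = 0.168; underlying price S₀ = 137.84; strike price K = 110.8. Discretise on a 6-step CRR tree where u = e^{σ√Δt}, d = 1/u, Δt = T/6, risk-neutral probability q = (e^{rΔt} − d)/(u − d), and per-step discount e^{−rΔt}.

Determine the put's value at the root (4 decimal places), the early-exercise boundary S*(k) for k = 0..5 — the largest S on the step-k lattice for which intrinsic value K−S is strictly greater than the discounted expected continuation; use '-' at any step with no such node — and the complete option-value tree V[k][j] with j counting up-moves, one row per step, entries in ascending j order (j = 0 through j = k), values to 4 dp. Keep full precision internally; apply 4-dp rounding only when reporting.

price = 0.5181
boundary = - - - - - 100.5331
tree:
0.5181
0.9703 0.0972
1.7966 0.2015 0.0000
3.2790 0.4175 0.0000 0.0000
5.8748 0.8653 0.0000 0.0000 0.0000
10.2669 1.7933 0.0000 0.0000 0.0000 0.0000
16.4165 3.7165 0.0000 0.0000 0.0000 0.0000 0.0000

Δt=0.14117, u=1.06516, d=0.93883, q=0.51558, disc=e^(-rΔt)=0.99606
k=6 terminal: V=max(K-S,0) → 16.4165 3.7165 0.0000 0.0000 0.0000 0.0000 0.0000
k=5: j=0 S=100.5331 intr=10.2669 cont=9.8298 V=10.2669[EX]; j=1 S=114.0606 intr=0.0000 cont=1.7933 V=1.7933[hold]; j=2 S=129.4083 intr=0.0000 cont=0.0000 V=0.0000[hold]; j=3 S=146.8211 intr=0.0000 cont=0.0000 V=0.0000[hold]; j=4 S=166.5769 intr=0.0000 cont=0.0000 V=0.0000[hold]; j=5 S=188.9911 intr=0.0000 cont=0.0000 V=0.0000[hold]  S*(5)=100.5331
k=4: j=0 S=107.0835 intr=3.7165 cont=5.8748 V=5.8748[hold]; j=1 S=121.4923 intr=0.0000 cont=0.8653 V=0.8653[hold]; j=2 S=137.8400 intr=0.0000 cont=0.0000 V=0.0000[hold]; j=3 S=156.3874 intr=0.0000 cont=0.0000 V=0.0000[hold]; j=4 S=177.4304 intr=0.0000 cont=0.0000 V=0.0000[hold]  S*(4)=-
k=3: j=0 S=114.0606 intr=0.0000 cont=3.2790 V=3.2790[hold]; j=1 S=129.4083 intr=0.0000 cont=0.4175 V=0.4175[hold]; j=2 S=146.8211 intr=0.0000 cont=0.0000 V=0.0000[hold]; j=3 S=166.5769 intr=0.0000 cont=0.0000 V=0.0000[hold]  S*(3)=-
k=2: j=0 S=121.4923 intr=0.0000 cont=1.7966 V=1.7966[hold]; j=1 S=137.8400 intr=0.0000 cont=0.2015 V=0.2015[hold]; j=2 S=156.3874 intr=0.0000 cont=0.0000 V=0.0000[hold]  S*(2)=-
k=1: j=0 S=129.4083 intr=0.0000 cont=0.9703 V=0.9703[hold]; j=1 S=146.8211 intr=0.0000 cont=0.0972 V=0.0972[hold]  S*(1)=-
k=0: j=0 S=137.8400 intr=0.0000 cont=0.5181 V=0.5181[hold]  S*(0)=-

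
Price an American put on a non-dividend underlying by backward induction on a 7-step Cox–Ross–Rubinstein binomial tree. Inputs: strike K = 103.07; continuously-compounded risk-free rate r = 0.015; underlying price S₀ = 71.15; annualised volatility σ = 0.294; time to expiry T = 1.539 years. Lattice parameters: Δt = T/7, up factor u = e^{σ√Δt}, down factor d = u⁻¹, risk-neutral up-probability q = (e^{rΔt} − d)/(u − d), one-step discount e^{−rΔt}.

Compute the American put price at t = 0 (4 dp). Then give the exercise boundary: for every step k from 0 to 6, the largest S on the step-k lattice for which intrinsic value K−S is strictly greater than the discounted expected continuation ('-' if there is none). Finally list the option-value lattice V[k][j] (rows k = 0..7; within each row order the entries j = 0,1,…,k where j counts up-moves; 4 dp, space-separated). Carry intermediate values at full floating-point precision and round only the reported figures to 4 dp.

price = 33.1615
boundary = - 61.9878 54.0054 61.9878 71.1500 61.9878 71.1500
tree:
33.1615
41.0822 24.7250
49.0646 32.5175 16.3703
56.0191 41.0822 23.3718 8.8233
62.0780 49.0646 31.9200 14.1810 3.0225
67.3567 56.0191 41.0822 21.9272 5.8041 0.0000
71.9556 62.0780 49.0646 31.9200 11.1458 0.0000 0.0000
75.9623 67.3567 56.0191 41.0822 21.4035 0.0000 0.0000 0.0000

Δt=0.21986  u=1.14781  d=0.87123  q=0.47753  discount=0.99671
step 7 (expiry): payoffs max(K−S,0) = 75.9623 67.3567 56.0191 41.0822 21.4035 0.0000 0.0000 0.0000
step 6: (k=6,j=0): S=31.1144, (K−S)⁺=71.9556, hold=71.6163 ⇒ V=71.9556 exercise | (k=6,j=1): S=40.9920, (K−S)⁺=62.0780, hold=61.7387 ⇒ V=62.0780 exercise | (k=6,j=2): S=54.0054, (K−S)⁺=49.0646, hold=48.7253 ⇒ V=49.0646 exercise | (k=6,j=3): S=71.1500, (K−S)⁺=31.9200, hold=31.5806 ⇒ V=31.9200 exercise | (k=6,j=4): S=93.7374, (K−S)⁺=9.3326, hold=11.1458 ⇒ V=11.1458 continue | (k=6,j=5): S=123.4954, (K−S)⁺=0.0000, hold=0.0000 ⇒ V=0.0000 continue | (k=6,j=6): S=162.7005, (K−S)⁺=0.0000, hold=0.0000 ⇒ V=0.0000 continue  boundary S*=71.1500
step 5: (k=5,j=0): S=35.7133, (K−S)⁺=67.3567, hold=67.0174 ⇒ V=67.3567 exercise | (k=5,j=1): S=47.0509, (K−S)⁺=56.0191, hold=55.6797 ⇒ V=56.0191 exercise | (k=5,j=2): S=61.9878, (K−S)⁺=41.0822, hold=40.7429 ⇒ V=41.0822 exercise | (k=5,j=3): S=81.6665, (K−S)⁺=21.4035, hold=21.9272 ⇒ V=21.9272 continue | (k=5,j=4): S=107.5925, (K−S)⁺=0.0000, hold=5.8041 ⇒ V=5.8041 continue | (k=5,j=5): S=141.7490, (K−S)⁺=0.0000, hold=0.0000 ⇒ V=0.0000 continue  boundary S*=61.9878
step 4: (k=4,j=0): S=40.9920, (K−S)⁺=62.0780, hold=61.7387 ⇒ V=62.0780 exercise | (k=4,j=1): S=54.0054, (K−S)⁺=49.0646, hold=48.7253 ⇒ V=49.0646 exercise | (k=4,j=2): S=71.1500, (K−S)⁺=31.9200, hold=31.8299 ⇒ V=31.9200 exercise | (k=4,j=3): S=93.7374, (K−S)⁺=9.3326, hold=14.1810 ⇒ V=14.1810 continue | (k=4,j=4): S=123.4954, (K−S)⁺=0.0000, hold=3.0225 ⇒ V=3.0225 continue  boundary S*=71.1500
step 3: (k=3,j=0): S=47.0509, (K−S)⁺=56.0191, hold=55.6797 ⇒ V=56.0191 exercise | (k=3,j=1): S=61.9878, (K−S)⁺=41.0822, hold=40.7429 ⇒ V=41.0822 exercise | (k=3,j=2): S=81.6665, (K−S)⁺=21.4035, hold=23.3718 ⇒ V=23.3718 continue | (k=3,j=3): S=107.5925, (K−S)⁺=0.0000, hold=8.8233 ⇒ V=8.8233 continue  boundary S*=61.9878
step 2: (k=2,j=0): S=54.0054, (K−S)⁺=49.0646, hold=48.7253 ⇒ V=49.0646 exercise | (k=2,j=1): S=71.1500, (K−S)⁺=31.9200, hold=32.5175 ⇒ V=32.5175 continue | (k=2,j=2): S=93.7374, (K−S)⁺=9.3326, hold=16.3703 ⇒ V=16.3703 continue  boundary S*=54.0054
step 1: (k=1,j=0): S=61.9878, (K−S)⁺=41.0822, hold=41.0273 ⇒ V=41.0822 exercise | (k=1,j=1): S=81.6665, (K−S)⁺=21.4035, hold=24.7250 ⇒ V=24.7250 continue  boundary S*=61.9878
step 0: (k=0,j=0): S=71.1500, (K−S)⁺=31.9200, hold=33.1615 ⇒ V=33.1615 continue  boundary S*=-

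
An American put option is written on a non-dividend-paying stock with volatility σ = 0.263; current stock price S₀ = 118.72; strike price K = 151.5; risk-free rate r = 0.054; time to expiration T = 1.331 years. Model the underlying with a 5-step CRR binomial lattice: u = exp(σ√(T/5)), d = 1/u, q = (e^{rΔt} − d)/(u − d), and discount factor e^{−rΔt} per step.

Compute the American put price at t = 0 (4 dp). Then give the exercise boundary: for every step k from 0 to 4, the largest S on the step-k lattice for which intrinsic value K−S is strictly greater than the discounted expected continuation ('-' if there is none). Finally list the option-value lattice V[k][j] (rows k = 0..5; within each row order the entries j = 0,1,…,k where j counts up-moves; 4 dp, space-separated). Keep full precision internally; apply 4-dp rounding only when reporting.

Δt=0.26620  u=1.14533  d=0.87311  q=0.51932  discount=0.98573
step 5 (expiry): payoffs max(K−S,0) = 91.2623 72.4811 47.8444 15.5263 0.0000 0.0000
step 4: (k=4,j=0): S=68.9922, (K−S)⁺=82.5078, hold=80.3456 ⇒ V=82.5078 exercise | (k=4,j=1): S=90.5028, (K−S)⁺=60.9972, hold=58.8350 ⇒ V=60.9972 exercise | (k=4,j=2): S=118.7200, (K−S)⁺=32.7800, hold=30.6178 ⇒ V=32.7800 exercise | (k=4,j=3): S=155.7349, (K−S)⁺=0.0000, hold=7.3567 ⇒ V=7.3567 continue | (k=4,j=4): S=204.2904, (K−S)⁺=0.0000, hold=0.0000 ⇒ V=0.0000 continue  boundary S*=118.7200
step 3: (k=3,j=0): S=79.0189, (K−S)⁺=72.4811, hold=70.3189 ⇒ V=72.4811 exercise | (k=3,j=1): S=103.6556, (K−S)⁺=47.8444, hold=45.6822 ⇒ V=47.8444 exercise | (k=3,j=2): S=135.9737, (K−S)⁺=15.5263, hold=19.2979 ⇒ V=19.2979 continue | (k=3,j=3): S=178.3680, (K−S)⁺=0.0000, hold=3.4858 ⇒ V=3.4858 continue  boundary S*=103.6556
step 2: (k=2,j=0): S=90.5028, (K−S)⁺=60.9972, hold=58.8350 ⇒ V=60.9972 exercise | (k=2,j=1): S=118.7200, (K−S)⁺=32.7800, hold=32.5485 ⇒ V=32.7800 exercise | (k=2,j=2): S=155.7349, (K−S)⁺=0.0000, hold=10.9282 ⇒ V=10.9282 continue  boundary S*=118.7200
step 1: (k=1,j=0): S=103.6556, (K−S)⁺=47.8444, hold=45.6822 ⇒ V=47.8444 exercise | (k=1,j=1): S=135.9737, (K−S)⁺=15.5263, hold=21.1261 ⇒ V=21.1261 continue  boundary S*=103.6556
step 0: (k=0,j=0): S=118.7200, (K−S)⁺=32.7800, hold=33.4844 ⇒ V=33.4844 continue  boundary S*=-

price = 33.4844
boundary = - 103.6556 118.7200 103.6556 118.7200
tree:
33.4844
47.8444 21.1261
60.9972 32.7800 10.9282
72.4811 47.8444 19.2979 3.4858
82.5078 60.9972 32.7800 7.3567 0.0000
91.2623 72.4811 47.8444 15.5263 0.0000 0.0000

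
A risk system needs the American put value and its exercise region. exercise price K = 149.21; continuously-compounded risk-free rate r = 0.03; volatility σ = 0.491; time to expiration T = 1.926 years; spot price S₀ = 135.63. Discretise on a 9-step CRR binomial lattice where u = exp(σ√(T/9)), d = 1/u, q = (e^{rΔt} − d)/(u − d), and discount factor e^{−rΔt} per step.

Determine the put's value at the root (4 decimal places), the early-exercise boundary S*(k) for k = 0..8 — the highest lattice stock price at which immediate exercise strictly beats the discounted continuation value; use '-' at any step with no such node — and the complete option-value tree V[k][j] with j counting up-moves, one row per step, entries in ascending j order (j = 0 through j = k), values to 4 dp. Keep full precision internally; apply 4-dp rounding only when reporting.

Δt=0.21400, u=1.25500, d=0.79681, q=0.45752, disc=e^(-rΔt)=0.99360
k=9 terminal: V=max(K-S,0) → 131.6487 121.5505 105.6454 80.5945 41.1385 0.0000 0.0000 0.0000 0.0000 0.0000
k=8: j=0 S=22.0394 intr=127.1706 cont=126.2157 V=127.1706[EX]; j=1 S=34.7127 intr=114.4973 cont=113.5424 V=114.4973[EX]; j=2 S=54.6736 intr=94.5364 cont=93.5815 V=94.5364[EX]; j=3 S=86.1126 intr=63.0974 cont=62.1425 V=63.0974[EX]; j=4 S=135.6300 intr=13.5800 cont=22.1742 V=22.1742[hold]; j=5 S=213.6214 intr=0.0000 cont=0.0000 V=0.0000[hold]; j=6 S=336.4601 intr=0.0000 cont=0.0000 V=0.0000[hold]; j=7 S=529.9349 intr=0.0000 cont=0.0000 V=0.0000[hold]; j=8 S=834.6635 intr=0.0000 cont=0.0000 V=0.0000[hold]  S*(8)=86.1126
k=7: j=0 S=27.6595 intr=121.5505 cont=120.5956 V=121.5505[EX]; j=1 S=43.5646 intr=105.6454 cont=104.6906 V=105.6454[EX]; j=2 S=68.6155 intr=80.5945 cont=79.6396 V=80.5945[EX]; j=3 S=108.0715 intr=41.1385 cont=44.0904 V=44.0904[hold]; j=4 S=170.2159 intr=0.0000 cont=11.9522 V=11.9522[hold]; j=5 S=268.0953 intr=0.0000 cont=0.0000 V=0.0000[hold]; j=6 S=422.2582 intr=0.0000 cont=0.0000 V=0.0000[hold]; j=7 S=665.0694 intr=0.0000 cont=0.0000 V=0.0000[hold]  S*(7)=68.6155
k=6: j=0 S=34.7127 intr=114.4973 cont=113.5424 V=114.4973[EX]; j=1 S=54.6736 intr=94.5364 cont=93.5815 V=94.5364[EX]; j=2 S=86.1126 intr=63.0974 cont=63.4844 V=63.4844[hold]; j=3 S=135.6300 intr=13.5800 cont=29.1986 V=29.1986[hold]; j=4 S=213.6214 intr=0.0000 cont=6.4424 V=6.4424[hold]; j=5 S=336.4601 intr=0.0000 cont=0.0000 V=0.0000[hold]; j=6 S=529.9349 intr=0.0000 cont=0.0000 V=0.0000[hold]  S*(6)=54.6736
k=5: j=0 S=43.5646 intr=105.6454 cont=104.6906 V=105.6454[EX]; j=1 S=68.6155 intr=80.5945 cont=79.8156 V=80.5945[EX]; j=2 S=108.0715 intr=41.1385 cont=47.4923 V=47.4923[hold]; j=3 S=170.2159 intr=0.0000 cont=18.6671 V=18.6671[hold]; j=4 S=268.0953 intr=0.0000 cont=3.4725 V=3.4725[hold]; j=5 S=422.2582 intr=0.0000 cont=0.0000 V=0.0000[hold]  S*(5)=68.6155
k=4: j=0 S=54.6736 intr=94.5364 cont=93.5815 V=94.5364[EX]; j=1 S=86.1126 intr=63.0974 cont=65.0309 V=65.0309[hold]; j=2 S=135.6300 intr=13.5800 cont=34.0848 V=34.0848[hold]; j=3 S=213.6214 intr=0.0000 cont=11.6404 V=11.6404[hold]; j=4 S=336.4601 intr=0.0000 cont=1.8717 V=1.8717[hold]  S*(4)=54.6736
k=3: j=0 S=68.6155 intr=80.5945 cont=80.5186 V=80.5945[EX]; j=1 S=108.0715 intr=41.1385 cont=50.5470 V=50.5470[hold]; j=2 S=170.2159 intr=0.0000 cont=23.6637 V=23.6637[hold]; j=3 S=268.0953 intr=0.0000 cont=7.1252 V=7.1252[hold]  S*(3)=68.6155
k=2: j=0 S=86.1126 intr=63.0974 cont=66.4195 V=66.4195[hold]; j=1 S=135.6300 intr=13.5800 cont=38.0027 V=38.0027[hold]; j=2 S=213.6214 intr=0.0000 cont=15.9941 V=15.9941[hold]  S*(2)=-
k=1: j=0 S=108.0715 intr=41.1385 cont=53.0765 V=53.0765[hold]; j=1 S=170.2159 intr=0.0000 cont=27.7547 V=27.7547[hold]  S*(1)=-
k=0: j=0 S=135.6300 intr=13.5800 cont=41.2259 V=41.2259[hold]  S*(0)=-

price = 41.2259
boundary = - - - 68.6155 54.6736 68.6155 54.6736 68.6155 86.1126
tree:
41.2259
53.0765 27.7547
66.4195 38.0027 15.9941
80.5945 50.5470 23.6637 7.1252
94.5364 65.0309 34.0848 11.6404 1.8717
105.6454 80.5945 47.4923 18.6671 3.4725 0.0000
114.4973 94.5364 63.4844 29.1986 6.4424 0.0000 0.0000
121.5505 105.6454 80.5945 44.0904 11.9522 0.0000 0.0000 0.0000
127.1706 114.4973 94.5364 63.0974 22.1742 0.0000 0.0000 0.0000 0.0000
131.6487 121.5505 105.6454 80.5945 41.1385 0.0000 0.0000 0.0000 0.0000 0.0000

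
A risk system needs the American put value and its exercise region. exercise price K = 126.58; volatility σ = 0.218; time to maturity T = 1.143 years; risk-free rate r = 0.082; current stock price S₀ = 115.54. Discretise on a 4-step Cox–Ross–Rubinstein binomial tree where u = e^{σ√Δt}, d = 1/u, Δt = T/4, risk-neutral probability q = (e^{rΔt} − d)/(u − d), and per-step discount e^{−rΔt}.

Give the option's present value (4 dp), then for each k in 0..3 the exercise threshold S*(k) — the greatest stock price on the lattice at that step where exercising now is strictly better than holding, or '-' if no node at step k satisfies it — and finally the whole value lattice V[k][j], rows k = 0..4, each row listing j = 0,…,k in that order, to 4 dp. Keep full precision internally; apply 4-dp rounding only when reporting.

price = 13.4415
boundary = - 102.8307 91.5193 102.8307
tree:
13.4415
23.7493 6.2978
35.0607 12.4986 1.9262
45.1277 23.7493 4.6115 0.0000
54.0874 35.0607 11.0400 0.0000 0.0000

Δt=0.28575  u=1.12359  d=0.89000  q=0.57239  discount=0.97684
step 4 (expiry): payoffs max(K−S,0) = 54.0874 35.0607 11.0400 0.0000 0.0000
step 3: (k=3,j=0): S=81.4523, (K−S)⁺=45.1277, hold=42.1962 ⇒ V=45.1277 exercise | (k=3,j=1): S=102.8307, (K−S)⁺=23.7493, hold=20.8179 ⇒ V=23.7493 exercise | (k=3,j=2): S=129.8201, (K−S)⁺=0.0000, hold=4.6115 ⇒ V=4.6115 continue | (k=3,j=3): S=163.8934, (K−S)⁺=0.0000, hold=0.0000 ⇒ V=0.0000 continue  boundary S*=102.8307
step 2: (k=2,j=0): S=91.5193, (K−S)⁺=35.0607, hold=32.1292 ⇒ V=35.0607 exercise | (k=2,j=1): S=115.5400, (K−S)⁺=11.0400, hold=12.4986 ⇒ V=12.4986 continue | (k=2,j=2): S=145.8652, (K−S)⁺=0.0000, hold=1.9262 ⇒ V=1.9262 continue  boundary S*=91.5193
step 1: (k=1,j=0): S=102.8307, (K−S)⁺=23.7493, hold=21.6334 ⇒ V=23.7493 exercise | (k=1,j=1): S=129.8201, (K−S)⁺=0.0000, hold=6.2978 ⇒ V=6.2978 continue  boundary S*=102.8307
step 0: (k=0,j=0): S=115.5400, (K−S)⁺=11.0400, hold=13.4415 ⇒ V=13.4415 continue  boundary S*=-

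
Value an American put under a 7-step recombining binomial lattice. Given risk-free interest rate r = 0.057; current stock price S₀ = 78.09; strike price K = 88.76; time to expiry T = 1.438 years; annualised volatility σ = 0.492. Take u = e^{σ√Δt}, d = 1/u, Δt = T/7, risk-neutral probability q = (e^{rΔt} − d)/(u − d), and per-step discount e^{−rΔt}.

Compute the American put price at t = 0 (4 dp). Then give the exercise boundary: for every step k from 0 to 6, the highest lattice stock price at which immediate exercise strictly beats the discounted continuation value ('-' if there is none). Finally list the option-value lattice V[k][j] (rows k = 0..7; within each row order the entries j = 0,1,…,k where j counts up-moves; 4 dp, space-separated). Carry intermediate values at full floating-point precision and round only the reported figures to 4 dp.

price = 21.6924
boundary = - - 49.9924 39.9999 49.9924 39.9999 49.9924
tree:
21.6924
29.5146 13.4384
38.7676 19.8470 6.5673
48.7601 28.3309 10.8026 1.9686
56.7554 38.7676 17.3026 3.7629 0.0000
63.1525 48.7601 26.6774 7.1925 0.0000 0.0000
68.2709 56.7554 38.7676 13.7481 0.0000 0.0000 0.0000
72.3663 63.1525 48.7601 26.2787 0.0000 0.0000 0.0000 0.0000

Δt=0.20543, u=1.24981, d=0.80012, q=0.47067, disc=e^(-rΔt)=0.98836
k=7 terminal: V=max(K-S,0) → 72.3663 63.1525 48.7601 26.2787 0.0000 0.0000 0.0000 0.0000
k=6: j=0 S=20.4891 intr=68.2709 cont=67.2377 V=68.2709[EX]; j=1 S=32.0046 intr=56.7554 cont=55.7221 V=56.7554[EX]; j=2 S=49.9924 intr=38.7676 cont=37.7343 V=38.7676[EX]; j=3 S=78.0900 intr=10.6700 cont=13.7481 V=13.7481[hold]; j=4 S=121.9794 intr=0.0000 cont=0.0000 V=0.0000[hold]; j=5 S=190.5363 intr=0.0000 cont=0.0000 V=0.0000[hold]; j=6 S=297.6247 intr=0.0000 cont=0.0000 V=0.0000[hold]  S*(6)=49.9924
k=5: j=0 S=25.6075 intr=63.1525 cont=62.1192 V=63.1525[EX]; j=1 S=39.9999 intr=48.7601 cont=47.7269 V=48.7601[EX]; j=2 S=62.4813 intr=26.2787 cont=26.6774 V=26.6774[hold]; j=3 S=97.5980 intr=0.0000 cont=7.1925 V=7.1925[hold]; j=4 S=152.4517 intr=0.0000 cont=0.0000 V=0.0000[hold]; j=5 S=238.1351 intr=0.0000 cont=0.0000 V=0.0000[hold]  S*(5)=39.9999
k=4: j=0 S=32.0046 intr=56.7554 cont=55.7221 V=56.7554[EX]; j=1 S=49.9924 intr=38.7676 cont=37.9198 V=38.7676[EX]; j=2 S=78.0900 intr=10.6700 cont=17.3026 V=17.3026[hold]; j=3 S=121.9794 intr=0.0000 cont=3.7629 V=3.7629[hold]; j=4 S=190.5363 intr=0.0000 cont=0.0000 V=0.0000[hold]  S*(4)=49.9924
k=3: j=0 S=39.9999 intr=48.7601 cont=47.7269 V=48.7601[EX]; j=1 S=62.4813 intr=26.2787 cont=28.3309 V=28.3309[hold]; j=2 S=97.5980 intr=0.0000 cont=10.8026 V=10.8026[hold]; j=3 S=152.4517 intr=0.0000 cont=1.9686 V=1.9686[hold]  S*(3)=39.9999
k=2: j=0 S=49.9924 intr=38.7676 cont=38.6890 V=38.7676[EX]; j=1 S=78.0900 intr=10.6700 cont=19.8470 V=19.8470[hold]; j=2 S=121.9794 intr=0.0000 cont=6.5673 V=6.5673[hold]  S*(2)=49.9924
k=1: j=0 S=62.4813 intr=26.2787 cont=29.5146 V=29.5146[hold]; j=1 S=97.5980 intr=0.0000 cont=13.4384 V=13.4384[hold]  S*(1)=-
k=0: j=0 S=78.0900 intr=10.6700 cont=21.6924 V=21.6924[hold]  S*(0)=-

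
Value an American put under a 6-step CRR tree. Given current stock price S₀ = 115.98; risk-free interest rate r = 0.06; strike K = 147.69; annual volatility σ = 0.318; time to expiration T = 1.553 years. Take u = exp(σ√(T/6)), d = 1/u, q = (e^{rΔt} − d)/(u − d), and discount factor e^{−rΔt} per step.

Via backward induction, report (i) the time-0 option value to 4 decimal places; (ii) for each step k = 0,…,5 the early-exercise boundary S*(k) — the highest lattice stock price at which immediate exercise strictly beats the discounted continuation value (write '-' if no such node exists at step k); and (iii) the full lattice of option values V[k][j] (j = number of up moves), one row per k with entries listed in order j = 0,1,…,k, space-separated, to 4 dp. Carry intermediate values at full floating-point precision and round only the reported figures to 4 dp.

Δt=0.25883, u=1.17561, d=0.85062, q=0.50780, disc=e^(-rΔt)=0.98459
k=6 terminal: V=max(K-S,0) → 103.7551 86.9696 63.7713 31.7100 0.0000 0.0000 0.0000
k=5: j=0 S=51.6502 intr=96.0398 cont=93.7639 V=96.0398[EX]; j=1 S=71.3833 intr=76.3067 cont=74.0308 V=76.3067[EX]; j=2 S=98.6554 intr=49.0346 cont=46.7587 V=49.0346[EX]; j=3 S=136.3469 intr=11.3431 cont=15.3671 V=15.3671[hold]; j=4 S=188.4385 intr=0.0000 cont=0.0000 V=0.0000[hold]; j=5 S=260.4318 intr=0.0000 cont=0.0000 V=0.0000[hold]  S*(5)=98.6554
k=4: j=0 S=60.7204 intr=86.9696 cont=84.6937 V=86.9696[EX]; j=1 S=83.9187 intr=63.7713 cont=61.4954 V=63.7713[EX]; j=2 S=115.9800 intr=31.7100 cont=31.4460 V=31.7100[EX]; j=3 S=160.2904 intr=0.0000 cont=7.4471 V=7.4471[hold]; j=4 S=221.5296 intr=0.0000 cont=0.0000 V=0.0000[hold]  S*(4)=115.9800
k=3: j=0 S=71.3833 intr=76.3067 cont=74.0308 V=76.3067[EX]; j=1 S=98.6554 intr=49.0346 cont=46.7587 V=49.0346[EX]; j=2 S=136.3469 intr=11.3431 cont=19.0905 V=19.0905[hold]; j=3 S=188.4385 intr=0.0000 cont=3.6090 V=3.6090[hold]  S*(3)=98.6554
k=2: j=0 S=83.9187 intr=63.7713 cont=61.4954 V=63.7713[EX]; j=1 S=115.9800 intr=31.7100 cont=33.3076 V=33.3076[hold]; j=2 S=160.2904 intr=0.0000 cont=11.0559 V=11.0559[hold]  S*(2)=83.9187
k=1: j=0 S=98.6554 intr=49.0346 cont=47.5574 V=49.0346[EX]; j=1 S=136.3469 intr=11.3431 cont=21.6690 V=21.6690[hold]  S*(1)=98.6554
k=0: j=0 S=115.9800 intr=31.7100 cont=34.5968 V=34.5968[hold]  S*(0)=-

price = 34.5968
boundary = - 98.6554 83.9187 98.6554 115.9800 98.6554
tree:
34.5968
49.0346 21.6690
63.7713 33.3076 11.0559
76.3067 49.0346 19.0905 3.6090
86.9696 63.7713 31.7100 7.4471 0.0000
96.0398 76.3067 49.0346 15.3671 0.0000 0.0000
103.7551 86.9696 63.7713 31.7100 0.0000 0.0000 0.0000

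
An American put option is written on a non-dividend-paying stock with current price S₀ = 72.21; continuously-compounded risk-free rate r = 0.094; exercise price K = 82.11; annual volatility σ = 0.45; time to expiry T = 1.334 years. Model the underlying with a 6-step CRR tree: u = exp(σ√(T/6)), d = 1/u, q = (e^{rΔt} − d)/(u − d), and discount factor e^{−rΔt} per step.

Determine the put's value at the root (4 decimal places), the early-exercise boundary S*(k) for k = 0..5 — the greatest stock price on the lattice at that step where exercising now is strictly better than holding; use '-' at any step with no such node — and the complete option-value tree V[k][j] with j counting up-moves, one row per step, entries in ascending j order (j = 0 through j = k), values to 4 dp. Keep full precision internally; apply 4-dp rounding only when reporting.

price = 17.1288
boundary = - - 47.2385 38.2072 47.2385 58.4045
tree:
17.1288
24.8707 10.0077
34.8715 15.7885 4.5721
43.9028 24.0308 8.1031 1.1865
51.2075 34.8715 14.0613 2.4066 0.0000
57.1156 43.9028 23.7055 4.8811 0.0000 0.0000
61.8941 51.2075 34.8715 9.9000 0.0000 0.0000 0.0000

Δt=0.22233, u=1.23638, d=0.80882, q=0.49655, disc=e^(-rΔt)=0.97932
k=6 terminal: V=max(K-S,0) → 61.8941 51.2075 34.8715 9.9000 0.0000 0.0000 0.0000
k=5: j=0 S=24.9944 intr=57.1156 cont=55.4173 V=57.1156[EX]; j=1 S=38.2072 intr=43.9028 cont=42.2046 V=43.9028[EX]; j=2 S=58.4045 intr=23.7055 cont=22.0072 V=23.7055[EX]; j=3 S=89.2788 intr=0.0000 cont=4.8811 V=4.8811[hold]; j=4 S=136.4739 intr=0.0000 cont=0.0000 V=0.0000[hold]; j=5 S=208.6178 intr=0.0000 cont=0.0000 V=0.0000[hold]  S*(5)=58.4045
k=4: j=0 S=30.9025 intr=51.2075 cont=49.5092 V=51.2075[EX]; j=1 S=47.2385 intr=34.8715 cont=33.1733 V=34.8715[EX]; j=2 S=72.2100 intr=9.9000 cont=14.0613 V=14.0613[hold]; j=3 S=110.3822 intr=0.0000 cont=2.4066 V=2.4066[hold]; j=4 S=168.7332 intr=0.0000 cont=0.0000 V=0.0000[hold]  S*(4)=47.2385
k=3: j=0 S=38.2072 intr=43.9028 cont=42.2046 V=43.9028[EX]; j=1 S=58.4045 intr=23.7055 cont=24.0308 V=24.0308[hold]; j=2 S=89.2788 intr=0.0000 cont=8.1031 V=8.1031[hold]; j=3 S=136.4739 intr=0.0000 cont=1.1865 V=1.1865[hold]  S*(3)=38.2072
k=2: j=0 S=47.2385 intr=34.8715 cont=33.3315 V=34.8715[EX]; j=1 S=72.2100 intr=9.9000 cont=15.7885 V=15.7885[hold]; j=2 S=110.3822 intr=0.0000 cont=4.5721 V=4.5721[hold]  S*(2)=47.2385
k=1: j=0 S=58.4045 intr=23.7055 cont=24.8707 V=24.8707[hold]; j=1 S=89.2788 intr=0.0000 cont=10.0077 V=10.0077[hold]  S*(1)=-
k=0: j=0 S=72.2100 intr=9.9000 cont=17.1288 V=17.1288[hold]  S*(0)=-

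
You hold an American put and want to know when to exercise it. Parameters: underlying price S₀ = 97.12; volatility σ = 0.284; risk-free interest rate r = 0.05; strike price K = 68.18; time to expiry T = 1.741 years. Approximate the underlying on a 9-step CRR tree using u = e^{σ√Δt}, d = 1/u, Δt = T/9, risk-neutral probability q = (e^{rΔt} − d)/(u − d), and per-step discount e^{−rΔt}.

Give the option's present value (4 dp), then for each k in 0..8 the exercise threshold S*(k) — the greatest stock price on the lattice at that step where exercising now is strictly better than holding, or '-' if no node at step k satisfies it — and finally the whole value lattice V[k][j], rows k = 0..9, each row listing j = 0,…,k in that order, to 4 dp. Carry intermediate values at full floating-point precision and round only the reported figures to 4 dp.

price = 1.7542
boundary = - - - - - 52.0080 45.9011 52.0080 58.9275
tree:
1.7542
2.8822 0.6935
4.6374 1.2349 0.1817
7.2743 2.1684 0.3530 0.0190
11.0596 3.7418 0.6838 0.0389 0.0000
16.1720 6.3125 1.3199 0.0799 0.0000 0.0000
22.2789 10.3285 2.5379 0.1638 0.0000 0.0000 0.0000
27.6688 16.1720 4.8582 0.3359 0.0000 0.0000 0.0000 0.0000
32.4258 22.2789 9.2525 0.6887 0.0000 0.0000 0.0000 0.0000 0.0000
36.6241 27.6688 16.1720 1.4124 0.0000 0.0000 0.0000 0.0000 0.0000 0.0000

params: Δt=0.19344 u=1.13305 d=0.88258 q=0.50762 e^(-rΔt)=0.99037
t_9 payoffs: 36.6241 27.6688 16.1720 1.4124 0.0000 0.0000 0.0000 0.0000 0.0000 0.0000
t_8: node(8,0) S=35.7542 payoff=32.4258 vs cont=31.7695 → 32.4258 [stop]  node(8,1) S=45.9011 payoff=22.2789 vs cont=21.6226 → 22.2789 [stop]  node(8,2) S=58.9275 payoff=9.2525 vs cont=8.5962 → 9.2525 [stop]  node(8,3) S=75.6508 payoff=0.0000 vs cont=0.6887 → 0.6887 [wait]  node(8,4) S=97.1200 payoff=0.0000 vs cont=0.0000 → 0.0000 [wait]  node(8,5) S=124.6821 payoff=0.0000 vs cont=0.0000 → 0.0000 [wait]  node(8,6) S=160.0660 payoff=0.0000 vs cont=0.0000 → 0.0000 [wait]  node(8,7) S=205.4918 payoff=0.0000 vs cont=0.0000 → 0.0000 [wait]  node(8,8) S=263.8091 payoff=0.0000 vs cont=0.0000 → 0.0000 [wait]  ⇒ S*(8)=58.9275
t_7: node(7,0) S=40.5112 payoff=27.6688 vs cont=27.0125 → 27.6688 [stop]  node(7,1) S=52.0080 payoff=16.1720 vs cont=15.5157 → 16.1720 [stop]  node(7,2) S=66.7676 payoff=1.4124 vs cont=4.8582 → 4.8582 [wait]  node(7,3) S=85.7158 payoff=0.0000 vs cont=0.3359 → 0.3359 [wait]  node(7,4) S=110.0415 payoff=0.0000 vs cont=0.0000 → 0.0000 [wait]  node(7,5) S=141.2705 payoff=0.0000 vs cont=0.0000 → 0.0000 [wait]  node(7,6) S=181.3622 payoff=0.0000 vs cont=0.0000 → 0.0000 [wait]  node(7,7) S=232.8317 payoff=0.0000 vs cont=0.0000 → 0.0000 [wait]  ⇒ S*(7)=52.0080
t_6: node(6,0) S=45.9011 payoff=22.2789 vs cont=21.6226 → 22.2789 [stop]  node(6,1) S=58.9275 payoff=9.2525 vs cont=10.3285 → 10.3285 [wait]  node(6,2) S=75.6508 payoff=0.0000 vs cont=2.5379 → 2.5379 [wait]  node(6,3) S=97.1200 payoff=0.0000 vs cont=0.1638 → 0.1638 [wait]  node(6,4) S=124.6821 payoff=0.0000 vs cont=0.0000 → 0.0000 [wait]  node(6,5) S=160.0660 payoff=0.0000 vs cont=0.0000 → 0.0000 [wait]  node(6,6) S=205.4918 payoff=0.0000 vs cont=0.0000 → 0.0000 [wait]  ⇒ S*(6)=45.9011
t_5: node(5,0) S=52.0080 payoff=16.1720 vs cont=16.0566 → 16.1720 [stop]  node(5,1) S=66.7676 payoff=1.4124 vs cont=6.3125 → 6.3125 [wait]  node(5,2) S=85.7158 payoff=0.0000 vs cont=1.3199 → 1.3199 [wait]  node(5,3) S=110.0415 payoff=0.0000 vs cont=0.0799 → 0.0799 [wait]  node(5,4) S=141.2705 payoff=0.0000 vs cont=0.0000 → 0.0000 [wait]  node(5,5) S=181.3622 payoff=0.0000 vs cont=0.0000 → 0.0000 [wait]  ⇒ S*(5)=52.0080
t_4: node(4,0) S=58.9275 payoff=9.2525 vs cont=11.0596 → 11.0596 [wait]  node(4,1) S=75.6508 payoff=0.0000 vs cont=3.7418 → 3.7418 [wait]  node(4,2) S=97.1200 payoff=0.0000 vs cont=0.6838 → 0.6838 [wait]  node(4,3) S=124.6821 payoff=0.0000 vs cont=0.0389 → 0.0389 [wait]  node(4,4) S=160.0660 payoff=0.0000 vs cont=0.0000 → 0.0000 [wait]  ⇒ S*(4)=-
t_3: node(3,0) S=66.7676 payoff=1.4124 vs cont=7.2743 → 7.2743 [wait]  node(3,1) S=85.7158 payoff=0.0000 vs cont=2.1684 → 2.1684 [wait]  node(3,2) S=110.0415 payoff=0.0000 vs cont=0.3530 → 0.3530 [wait]  node(3,3) S=141.2705 payoff=0.0000 vs cont=0.0190 → 0.0190 [wait]  ⇒ S*(3)=-
t_2: node(2,0) S=75.6508 payoff=0.0000 vs cont=4.6374 → 4.6374 [wait]  node(2,1) S=97.1200 payoff=0.0000 vs cont=1.2349 → 1.2349 [wait]  node(2,2) S=124.6821 payoff=0.0000 vs cont=0.1817 → 0.1817 [wait]  ⇒ S*(2)=-
t_1: node(1,0) S=85.7158 payoff=0.0000 vs cont=2.8822 → 2.8822 [wait]  node(1,1) S=110.0415 payoff=0.0000 vs cont=0.6935 → 0.6935 [wait]  ⇒ S*(1)=-
t_0: node(0,0) S=97.1200 payoff=0.0000 vs cont=1.7542 → 1.7542 [wait]  ⇒ S*(0)=-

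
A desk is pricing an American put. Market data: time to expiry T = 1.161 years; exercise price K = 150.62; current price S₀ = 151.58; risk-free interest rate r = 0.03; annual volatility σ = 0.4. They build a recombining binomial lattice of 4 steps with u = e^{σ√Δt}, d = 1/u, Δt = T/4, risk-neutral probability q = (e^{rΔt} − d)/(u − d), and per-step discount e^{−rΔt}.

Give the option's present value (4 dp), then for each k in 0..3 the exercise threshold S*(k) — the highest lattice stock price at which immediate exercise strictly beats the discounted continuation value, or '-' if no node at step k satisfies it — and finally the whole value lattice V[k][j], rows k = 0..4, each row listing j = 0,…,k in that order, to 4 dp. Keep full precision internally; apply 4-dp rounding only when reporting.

price = 21.9328
boundary = - - 98.5057 122.1945
tree:
21.9328
34.5159 7.9518
52.1143 15.0344 0.0000
71.2107 28.4255 0.0000 0.0000
86.6051 52.1143 0.0000 0.0000 0.0000

Δt=0.29025, u=1.24048, d=0.80614, q=0.46647, disc=e^(-rΔt)=0.99133
k=4 terminal: V=max(K-S,0) → 86.6051 52.1143 0.0000 0.0000 0.0000
k=3: j=0 S=79.4093 intr=71.2107 cont=69.9049 V=71.2107[EX]; j=1 S=122.1945 intr=28.4255 cont=27.5636 V=28.4255[EX]; j=2 S=188.0321 intr=0.0000 cont=0.0000 V=0.0000[hold]; j=3 S=289.3427 intr=0.0000 cont=0.0000 V=0.0000[hold]  S*(3)=122.1945
k=2: j=0 S=98.5057 intr=52.1143 cont=50.8084 V=52.1143[EX]; j=1 S=151.5800 intr=0.0000 cont=15.0344 V=15.0344[hold]; j=2 S=233.2504 intr=0.0000 cont=0.0000 V=0.0000[hold]  S*(2)=98.5057
k=1: j=0 S=122.1945 intr=28.4255 cont=34.5159 V=34.5159[hold]; j=1 S=188.0321 intr=0.0000 cont=7.9518 V=7.9518[hold]  S*(1)=-
k=0: j=0 S=151.5800 intr=0.0000 cont=21.9328 V=21.9328[hold]  S*(0)=-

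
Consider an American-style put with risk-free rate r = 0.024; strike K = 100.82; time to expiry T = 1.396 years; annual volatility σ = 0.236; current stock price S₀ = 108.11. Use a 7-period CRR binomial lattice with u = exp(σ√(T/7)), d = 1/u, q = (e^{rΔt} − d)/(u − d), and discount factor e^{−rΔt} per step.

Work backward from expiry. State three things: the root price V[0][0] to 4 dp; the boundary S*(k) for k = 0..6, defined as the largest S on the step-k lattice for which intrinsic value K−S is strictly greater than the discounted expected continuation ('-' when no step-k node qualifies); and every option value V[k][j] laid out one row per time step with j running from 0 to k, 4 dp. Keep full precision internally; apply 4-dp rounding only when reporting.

price = 7.2096
boundary = - - - - 70.9222 78.8049 87.5637
tree:
7.2096
10.8511 3.5849
15.8396 5.8950 1.2759
22.2704 9.4686 2.3266 0.2224
29.8978 14.7474 4.2047 0.4437 0.0000
36.9920 22.0151 7.5166 0.8852 0.0000 0.0000
43.3766 29.8978 13.2563 1.7662 0.0000 0.0000 0.0000
49.1225 36.9920 22.0151 3.5240 0.0000 0.0000 0.0000 0.0000

Δt=0.19943, u=1.11115, d=0.89997, q=0.49640, disc=e^(-rΔt)=0.99523
k=7 terminal: V=max(K-S,0) → 49.1225 36.9920 22.0151 3.5240 0.0000 0.0000 0.0000 0.0000
k=6: j=0 S=57.4434 intr=43.3766 cont=42.8952 V=43.3766[EX]; j=1 S=70.9222 intr=29.8978 cont=29.4164 V=29.8978[EX]; j=2 S=87.5637 intr=13.2563 cont=12.7749 V=13.2563[EX]; j=3 S=108.1100 intr=0.0000 cont=1.7662 V=1.7662[hold]; j=4 S=133.4774 intr=0.0000 cont=0.0000 V=0.0000[hold]; j=5 S=164.7972 intr=0.0000 cont=0.0000 V=0.0000[hold]; j=6 S=203.4659 intr=0.0000 cont=0.0000 V=0.0000[hold]  S*(6)=87.5637
k=5: j=0 S=63.8280 intr=36.9920 cont=36.5106 V=36.9920[EX]; j=1 S=78.8049 intr=22.0151 cont=21.5337 V=22.0151[EX]; j=2 S=97.2960 intr=3.5240 cont=7.5166 V=7.5166[hold]; j=3 S=120.1259 intr=0.0000 cont=0.8852 V=0.8852[hold]; j=4 S=148.3128 intr=0.0000 cont=0.0000 V=0.0000[hold]; j=5 S=183.1136 intr=0.0000 cont=0.0000 V=0.0000[hold]  S*(5)=78.8049
k=4: j=0 S=70.9222 intr=29.8978 cont=29.4164 V=29.8978[EX]; j=1 S=87.5637 intr=13.2563 cont=14.7474 V=14.7474[hold]; j=2 S=108.1100 intr=0.0000 cont=4.2047 V=4.2047[hold]; j=3 S=133.4774 intr=0.0000 cont=0.4437 V=0.4437[hold]; j=4 S=164.7972 intr=0.0000 cont=0.0000 V=0.0000[hold]  S*(4)=70.9222
k=3: j=0 S=78.8049 intr=22.0151 cont=22.2704 V=22.2704[hold]; j=1 S=97.2960 intr=3.5240 cont=9.4686 V=9.4686[hold]; j=2 S=120.1259 intr=0.0000 cont=2.3266 V=2.3266[hold]; j=3 S=148.3128 intr=0.0000 cont=0.2224 V=0.2224[hold]  S*(3)=-
k=2: j=0 S=87.5637 intr=13.2563 cont=15.8396 V=15.8396[hold]; j=1 S=108.1100 intr=0.0000 cont=5.8950 V=5.8950[hold]; j=2 S=133.4774 intr=0.0000 cont=1.2759 V=1.2759[hold]  S*(2)=-
k=1: j=0 S=97.2960 intr=3.5240 cont=10.8511 V=10.8511[hold]; j=1 S=120.1259 intr=0.0000 cont=3.5849 V=3.5849[hold]  S*(1)=-
k=0: j=0 S=108.1100 intr=0.0000 cont=7.2096 V=7.2096[hold]  S*(0)=-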